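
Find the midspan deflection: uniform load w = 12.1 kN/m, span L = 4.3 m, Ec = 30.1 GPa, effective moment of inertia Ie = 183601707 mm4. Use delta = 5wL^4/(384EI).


Convert: L = 4.3 m = 4300 mm, Ec = 30.1 GPa = 30100 MPa
delta = 5 * 12.1 * 4300^4 / (384 * 30100 * 183601707)
= 9.75 mm

9.75


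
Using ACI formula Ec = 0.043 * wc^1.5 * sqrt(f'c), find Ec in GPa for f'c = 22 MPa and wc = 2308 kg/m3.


Ec = 0.043 * 2308^1.5 * sqrt(22) / 1000
= 22.36 GPa

22.36


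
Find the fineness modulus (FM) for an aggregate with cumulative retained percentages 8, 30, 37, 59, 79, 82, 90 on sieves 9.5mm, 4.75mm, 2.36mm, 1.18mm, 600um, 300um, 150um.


FM = sum(cumulative % retained) / 100
= 385 / 100
= 3.85

3.85


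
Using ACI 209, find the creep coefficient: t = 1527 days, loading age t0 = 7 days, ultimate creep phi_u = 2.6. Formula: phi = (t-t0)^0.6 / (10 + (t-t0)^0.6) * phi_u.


dt = 1527 - 7 = 1520
phi = 1520^0.6 / (10 + 1520^0.6) * 2.6
= 2.315

2.315


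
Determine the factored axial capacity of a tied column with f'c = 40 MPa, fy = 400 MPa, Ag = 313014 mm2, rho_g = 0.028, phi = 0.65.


Ast = rho * Ag = 0.028 * 313014 = 8764.392 mm2
phi*Pn = 0.65 * 0.80 * (0.85 * 40 * (313014 - 8764.392) + 400 * 8764.392) / 1000
= 7202.13 kN

7202.13


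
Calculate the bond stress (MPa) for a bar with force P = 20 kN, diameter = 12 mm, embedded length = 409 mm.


u = P / (pi * db * ld)
= 20 * 1000 / (pi * 12 * 409)
= 1.297 MPa

1.297


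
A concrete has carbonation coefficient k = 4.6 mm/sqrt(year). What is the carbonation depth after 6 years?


depth = k * sqrt(t)
= 4.6 * sqrt(6)
= 11.27 mm

11.27


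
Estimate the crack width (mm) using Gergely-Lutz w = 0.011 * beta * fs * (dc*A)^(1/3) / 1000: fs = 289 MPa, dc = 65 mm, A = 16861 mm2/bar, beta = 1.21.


w = 0.011 * beta * fs * (dc * A)^(1/3) / 1000
= 0.011 * 1.21 * 289 * (65 * 16861)^(1/3) / 1000
= 0.397 mm

0.397


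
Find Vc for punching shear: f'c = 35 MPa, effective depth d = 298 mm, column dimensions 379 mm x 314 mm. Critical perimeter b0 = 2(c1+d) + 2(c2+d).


b0 = 2*(379 + 298) + 2*(314 + 298) = 2578 mm
Vc = 0.33 * sqrt(35) * 2578 * 298 / 1000
= 1499.85 kN

1499.85


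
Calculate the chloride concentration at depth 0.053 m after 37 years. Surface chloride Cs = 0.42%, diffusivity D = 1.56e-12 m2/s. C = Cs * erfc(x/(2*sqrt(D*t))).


t_seconds = 37 * 365.25 * 24 * 3600 = 1167631200.0 s
arg = 0.053 / (2 * sqrt(1.56e-12 * 1167631200.0))
= 0.6209
erfc(0.6209) = 0.3799
C = 0.42 * 0.3799 = 0.1596%

0.1596


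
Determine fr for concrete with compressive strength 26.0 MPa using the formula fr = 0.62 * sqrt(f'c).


fr = 0.62 * sqrt(26.0)
= 3.161 MPa

3.161


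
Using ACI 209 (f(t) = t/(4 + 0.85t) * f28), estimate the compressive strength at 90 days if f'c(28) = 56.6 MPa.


f(90) = 90 / (4 + 0.85 * 90) * 56.6
= 90 / 80.5 * 56.6
= 63.28 MPa

63.28


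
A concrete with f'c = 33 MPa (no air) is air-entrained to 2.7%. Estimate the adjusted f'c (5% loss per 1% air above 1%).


Strength loss = (2.7 - 1) * 5 = 8.5%
f'c = 33 * (1 - 8.5/100)
= 30.2 MPa

30.2


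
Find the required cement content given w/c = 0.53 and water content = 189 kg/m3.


Cement = water / (w/c)
= 189 / 0.53
= 356.6 kg/m3

356.6


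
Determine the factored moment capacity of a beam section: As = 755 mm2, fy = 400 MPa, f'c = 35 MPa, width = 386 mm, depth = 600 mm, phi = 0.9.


a = As * fy / (0.85 * f'c * b)
= 755 * 400 / (0.85 * 35 * 386)
= 26.2986 mm
Mn = As * fy * (d - a/2) / 10^6
= 177.2289 kN-m
phi*Mn = 0.9 * 177.2289 = 159.51 kN-m

159.51


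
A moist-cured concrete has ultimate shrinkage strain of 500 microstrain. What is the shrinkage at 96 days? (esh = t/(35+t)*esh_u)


esh(96) = 96 / (35 + 96) * 500
= 96 / 131 * 500
= 366.4 microstrain

366.4


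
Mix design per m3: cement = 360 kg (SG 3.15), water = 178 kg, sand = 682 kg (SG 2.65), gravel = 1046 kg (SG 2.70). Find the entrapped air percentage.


Vol cement = 360 / (3.15 * 1000) = 0.114286 m3
Vol water = 178 / 1000 = 0.178 m3
Vol sand = 682 / (2.65 * 1000) = 0.257358 m3
Vol gravel = 1046 / (2.70 * 1000) = 0.387407 m3
Total solid + water volume = 0.937052 m3
Air = (1 - 0.937052) * 100 = 6.29%

6.29


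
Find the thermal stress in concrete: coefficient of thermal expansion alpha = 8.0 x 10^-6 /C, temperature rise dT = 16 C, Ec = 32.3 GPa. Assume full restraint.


sigma = alpha * dT * Ec
= 8.0e-6 * 16 * 32.3 * 1000
= 4.134 MPa

4.134


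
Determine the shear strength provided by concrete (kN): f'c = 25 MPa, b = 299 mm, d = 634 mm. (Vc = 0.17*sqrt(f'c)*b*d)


Vc = 0.17 * sqrt(25) * 299 * 634 / 1000
= 161.13 kN

161.13


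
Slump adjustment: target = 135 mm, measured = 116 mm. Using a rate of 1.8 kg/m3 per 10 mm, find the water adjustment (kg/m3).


Difference = 135 - 116 = 19 mm
Water adjustment = 19 * 1.8 / 10 = 3.4 kg/m3

3.4


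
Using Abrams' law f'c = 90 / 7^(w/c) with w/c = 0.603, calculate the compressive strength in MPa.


f'c = 90 / 7^0.603
= 90 / 3.233
= 27.84 MPa

27.84


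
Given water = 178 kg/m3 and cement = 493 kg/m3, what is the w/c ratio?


w/c = water / cement
w/c = 178 / 493 = 0.361

0.361


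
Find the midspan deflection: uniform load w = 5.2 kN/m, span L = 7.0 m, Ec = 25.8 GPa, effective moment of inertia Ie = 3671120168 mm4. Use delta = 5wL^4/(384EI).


Convert: L = 7.0 m = 7000 mm, Ec = 25.8 GPa = 25800 MPa
delta = 5 * 5.2 * 7000^4 / (384 * 25800 * 3671120168)
= 1.72 mm

1.72


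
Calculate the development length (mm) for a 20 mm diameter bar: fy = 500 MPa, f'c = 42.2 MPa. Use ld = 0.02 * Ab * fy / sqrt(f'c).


Ab = pi * 20^2 / 4 = 314.159 mm2
ld = 0.02 * 314.159 * 500 / sqrt(42.2)
= 483.6 mm

483.6


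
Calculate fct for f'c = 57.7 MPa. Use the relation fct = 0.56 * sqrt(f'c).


fct = 0.56 * sqrt(57.7)
= 0.56 * 7.596
= 4.254 MPa

4.254


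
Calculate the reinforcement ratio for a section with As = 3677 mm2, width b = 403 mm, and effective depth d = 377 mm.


rho = As / (b * d)
= 3677 / (403 * 377)
= 0.0242

0.0242


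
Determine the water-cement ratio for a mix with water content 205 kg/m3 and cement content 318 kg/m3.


w/c = water / cement
w/c = 205 / 318 = 0.645

0.645


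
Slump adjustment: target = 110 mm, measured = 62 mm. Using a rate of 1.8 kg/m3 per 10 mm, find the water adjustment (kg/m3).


Difference = 110 - 62 = 48 mm
Water adjustment = 48 * 1.8 / 10 = 8.6 kg/m3

8.6


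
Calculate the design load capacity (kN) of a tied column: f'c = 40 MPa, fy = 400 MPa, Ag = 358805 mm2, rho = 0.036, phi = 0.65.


Ast = rho * Ag = 0.036 * 358805 = 12916.98 mm2
phi*Pn = 0.65 * 0.80 * (0.85 * 40 * (358805 - 12916.98) + 400 * 12916.98) / 1000
= 8802.03 kN

8802.03


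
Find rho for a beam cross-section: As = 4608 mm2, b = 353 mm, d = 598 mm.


rho = As / (b * d)
= 4608 / (353 * 598)
= 0.0218

0.0218


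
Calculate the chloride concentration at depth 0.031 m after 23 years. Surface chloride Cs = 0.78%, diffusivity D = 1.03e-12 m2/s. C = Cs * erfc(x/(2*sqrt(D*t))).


t_seconds = 23 * 365.25 * 24 * 3600 = 725824800.0 s
arg = 0.031 / (2 * sqrt(1.03e-12 * 725824800.0))
= 0.5669
erfc(0.5669) = 0.4227
C = 0.78 * 0.4227 = 0.3297%

0.3297


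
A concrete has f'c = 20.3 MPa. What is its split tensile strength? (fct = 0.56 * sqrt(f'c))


fct = 0.56 * sqrt(20.3)
= 0.56 * 4.506
= 2.523 MPa

2.523


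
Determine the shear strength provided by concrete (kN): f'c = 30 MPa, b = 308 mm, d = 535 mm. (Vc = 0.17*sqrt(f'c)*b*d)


Vc = 0.17 * sqrt(30) * 308 * 535 / 1000
= 153.43 kN

153.43


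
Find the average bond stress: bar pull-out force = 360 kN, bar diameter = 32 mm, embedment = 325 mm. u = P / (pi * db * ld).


u = P / (pi * db * ld)
= 360 * 1000 / (pi * 32 * 325)
= 11.018 MPa

11.018


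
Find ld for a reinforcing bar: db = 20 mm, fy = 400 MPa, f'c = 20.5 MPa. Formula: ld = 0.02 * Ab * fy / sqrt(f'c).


Ab = pi * 20^2 / 4 = 314.159 mm2
ld = 0.02 * 314.159 * 400 / sqrt(20.5)
= 555.1 mm

555.1


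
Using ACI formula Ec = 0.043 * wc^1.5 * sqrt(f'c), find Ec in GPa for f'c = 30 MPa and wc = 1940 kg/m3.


Ec = 0.043 * 1940^1.5 * sqrt(30) / 1000
= 20.12 GPa

20.12


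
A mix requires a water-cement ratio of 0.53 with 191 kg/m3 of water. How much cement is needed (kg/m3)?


Cement = water / (w/c)
= 191 / 0.53
= 360.4 kg/m3

360.4


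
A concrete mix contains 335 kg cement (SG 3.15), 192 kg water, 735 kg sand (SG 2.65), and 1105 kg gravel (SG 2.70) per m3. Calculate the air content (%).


Vol cement = 335 / (3.15 * 1000) = 0.106349 m3
Vol water = 192 / 1000 = 0.192 m3
Vol sand = 735 / (2.65 * 1000) = 0.277358 m3
Vol gravel = 1105 / (2.70 * 1000) = 0.409259 m3
Total solid + water volume = 0.984967 m3
Air = (1 - 0.984967) * 100 = 1.5%

1.5


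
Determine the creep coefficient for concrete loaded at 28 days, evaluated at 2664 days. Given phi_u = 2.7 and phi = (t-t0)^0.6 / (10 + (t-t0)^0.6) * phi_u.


dt = 2664 - 28 = 2636
phi = 2636^0.6 / (10 + 2636^0.6) * 2.7
= 2.48

2.48


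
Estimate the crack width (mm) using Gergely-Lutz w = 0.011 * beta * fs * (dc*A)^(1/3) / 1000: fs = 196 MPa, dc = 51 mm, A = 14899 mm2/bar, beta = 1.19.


w = 0.011 * beta * fs * (dc * A)^(1/3) / 1000
= 0.011 * 1.19 * 196 * (51 * 14899)^(1/3) / 1000
= 0.234 mm

0.234


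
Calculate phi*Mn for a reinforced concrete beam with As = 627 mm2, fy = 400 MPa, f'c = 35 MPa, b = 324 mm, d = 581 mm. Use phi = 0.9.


a = As * fy / (0.85 * f'c * b)
= 627 * 400 / (0.85 * 35 * 324)
= 26.0193 mm
Mn = As * fy * (d - a/2) / 10^6
= 142.452 kN-m
phi*Mn = 0.9 * 142.452 = 128.21 kN-m

128.21


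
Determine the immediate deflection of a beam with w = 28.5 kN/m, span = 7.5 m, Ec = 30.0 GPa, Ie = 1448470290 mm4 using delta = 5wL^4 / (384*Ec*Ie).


Convert: L = 7.5 m = 7500 mm, Ec = 30.0 GPa = 30000 MPa
delta = 5 * 28.5 * 7500^4 / (384 * 30000 * 1448470290)
= 27.02 mm

27.02


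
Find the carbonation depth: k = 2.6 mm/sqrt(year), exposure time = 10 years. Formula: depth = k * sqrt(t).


depth = k * sqrt(t)
= 2.6 * sqrt(10)
= 8.22 mm

8.22


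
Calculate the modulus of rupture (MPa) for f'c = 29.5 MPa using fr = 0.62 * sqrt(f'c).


fr = 0.62 * sqrt(29.5)
= 3.367 MPa

3.367


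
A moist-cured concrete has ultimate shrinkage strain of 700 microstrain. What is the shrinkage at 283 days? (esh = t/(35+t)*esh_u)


esh(283) = 283 / (35 + 283) * 700
= 283 / 318 * 700
= 623.0 microstrain

623.0


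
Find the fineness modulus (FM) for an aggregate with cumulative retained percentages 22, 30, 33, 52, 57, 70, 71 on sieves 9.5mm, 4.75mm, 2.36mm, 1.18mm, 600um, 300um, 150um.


FM = sum(cumulative % retained) / 100
= 335 / 100
= 3.35

3.35


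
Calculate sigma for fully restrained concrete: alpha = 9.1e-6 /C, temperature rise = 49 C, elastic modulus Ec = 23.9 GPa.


sigma = alpha * dT * Ec
= 9.1e-6 * 49 * 23.9 * 1000
= 10.657 MPa

10.657


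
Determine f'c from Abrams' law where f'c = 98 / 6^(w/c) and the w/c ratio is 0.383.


f'c = 98 / 6^0.383
= 98 / 1.986
= 49.34 MPa

49.34


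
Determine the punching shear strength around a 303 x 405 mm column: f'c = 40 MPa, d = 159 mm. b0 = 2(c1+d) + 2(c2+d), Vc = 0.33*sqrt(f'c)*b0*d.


b0 = 2*(303 + 159) + 2*(405 + 159) = 2052 mm
Vc = 0.33 * sqrt(40) * 2052 * 159 / 1000
= 680.96 kN

680.96


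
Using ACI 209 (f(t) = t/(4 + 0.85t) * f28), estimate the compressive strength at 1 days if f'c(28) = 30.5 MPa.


f(1) = 1 / (4 + 0.85 * 1) * 30.5
= 1 / 4.85 * 30.5
= 6.29 MPa

6.29


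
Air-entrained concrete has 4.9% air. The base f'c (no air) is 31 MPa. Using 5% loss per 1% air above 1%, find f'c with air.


Strength loss = (4.9 - 1) * 5 = 19.5%
f'c = 31 * (1 - 19.5/100)
= 24.95 MPa

24.95


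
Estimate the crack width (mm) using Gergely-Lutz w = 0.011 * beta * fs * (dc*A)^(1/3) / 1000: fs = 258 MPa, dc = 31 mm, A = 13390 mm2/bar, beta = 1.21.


w = 0.011 * beta * fs * (dc * A)^(1/3) / 1000
= 0.011 * 1.21 * 258 * (31 * 13390)^(1/3) / 1000
= 0.256 mm

0.256


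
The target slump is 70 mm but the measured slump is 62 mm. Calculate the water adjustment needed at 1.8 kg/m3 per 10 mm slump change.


Difference = 70 - 62 = 8 mm
Water adjustment = 8 * 1.8 / 10 = 1.4 kg/m3

1.4


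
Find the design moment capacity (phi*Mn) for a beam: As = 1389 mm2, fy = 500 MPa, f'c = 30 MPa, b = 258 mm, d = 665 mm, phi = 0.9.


a = As * fy / (0.85 * f'c * b)
= 1389 * 500 / (0.85 * 30 * 258)
= 105.5632 mm
Mn = As * fy * (d - a/2) / 10^6
= 425.1857 kN-m
phi*Mn = 0.9 * 425.1857 = 382.67 kN-m

382.67


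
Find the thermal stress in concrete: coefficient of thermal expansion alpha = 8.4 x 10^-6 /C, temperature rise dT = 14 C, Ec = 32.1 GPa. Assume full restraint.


sigma = alpha * dT * Ec
= 8.4e-6 * 14 * 32.1 * 1000
= 3.775 MPa

3.775


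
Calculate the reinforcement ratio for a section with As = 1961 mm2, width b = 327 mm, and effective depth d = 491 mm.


rho = As / (b * d)
= 1961 / (327 * 491)
= 0.0122

0.0122


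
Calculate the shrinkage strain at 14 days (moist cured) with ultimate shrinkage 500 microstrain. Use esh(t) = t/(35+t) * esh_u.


esh(14) = 14 / (35 + 14) * 500
= 14 / 49 * 500
= 142.9 microstrain

142.9


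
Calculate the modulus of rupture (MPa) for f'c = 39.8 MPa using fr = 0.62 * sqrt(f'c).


fr = 0.62 * sqrt(39.8)
= 3.911 MPa

3.911


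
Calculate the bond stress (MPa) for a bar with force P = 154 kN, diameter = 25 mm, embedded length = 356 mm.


u = P / (pi * db * ld)
= 154 * 1000 / (pi * 25 * 356)
= 5.508 MPa

5.508


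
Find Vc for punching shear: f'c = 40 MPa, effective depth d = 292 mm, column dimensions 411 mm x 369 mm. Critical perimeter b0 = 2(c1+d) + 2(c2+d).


b0 = 2*(411 + 292) + 2*(369 + 292) = 2728 mm
Vc = 0.33 * sqrt(40) * 2728 * 292 / 1000
= 1662.54 kN

1662.54


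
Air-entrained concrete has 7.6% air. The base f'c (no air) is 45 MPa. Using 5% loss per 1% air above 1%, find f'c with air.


Strength loss = (7.6 - 1) * 5 = 33.0%
f'c = 45 * (1 - 33.0/100)
= 30.15 MPa

30.15


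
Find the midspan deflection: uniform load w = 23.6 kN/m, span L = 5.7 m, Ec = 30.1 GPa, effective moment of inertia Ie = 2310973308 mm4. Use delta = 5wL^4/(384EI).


Convert: L = 5.7 m = 5700 mm, Ec = 30.1 GPa = 30100 MPa
delta = 5 * 23.6 * 5700^4 / (384 * 30100 * 2310973308)
= 4.66 mm

4.66


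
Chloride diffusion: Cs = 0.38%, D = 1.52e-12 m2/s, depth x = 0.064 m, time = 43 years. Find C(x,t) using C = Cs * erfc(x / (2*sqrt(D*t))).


t_seconds = 43 * 365.25 * 24 * 3600 = 1356976800.0 s
arg = 0.064 / (2 * sqrt(1.52e-12 * 1356976800.0))
= 0.7046
erfc(0.7046) = 0.319
C = 0.38 * 0.319 = 0.1212%

0.1212


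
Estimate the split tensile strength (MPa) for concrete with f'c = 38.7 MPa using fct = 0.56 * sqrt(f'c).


fct = 0.56 * sqrt(38.7)
= 0.56 * 6.221
= 3.484 MPa

3.484


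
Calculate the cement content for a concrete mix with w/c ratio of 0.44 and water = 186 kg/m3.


Cement = water / (w/c)
= 186 / 0.44
= 422.7 kg/m3

422.7


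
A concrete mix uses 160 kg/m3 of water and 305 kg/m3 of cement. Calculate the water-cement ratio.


w/c = water / cement
w/c = 160 / 305 = 0.525

0.525


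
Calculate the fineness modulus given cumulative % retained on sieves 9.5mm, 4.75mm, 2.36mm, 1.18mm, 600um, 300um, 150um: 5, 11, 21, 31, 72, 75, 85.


FM = sum(cumulative % retained) / 100
= 300 / 100
= 3.0

3.0


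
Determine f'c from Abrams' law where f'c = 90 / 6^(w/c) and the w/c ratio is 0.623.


f'c = 90 / 6^0.623
= 90 / 3.053
= 29.48 MPa

29.48


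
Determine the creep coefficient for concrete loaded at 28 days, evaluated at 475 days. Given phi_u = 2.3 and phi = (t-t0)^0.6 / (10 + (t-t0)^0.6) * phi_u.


dt = 475 - 28 = 447
phi = 447^0.6 / (10 + 447^0.6) * 2.3
= 1.83

1.83


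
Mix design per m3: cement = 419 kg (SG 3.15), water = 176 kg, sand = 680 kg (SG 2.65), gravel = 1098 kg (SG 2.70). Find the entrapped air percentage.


Vol cement = 419 / (3.15 * 1000) = 0.133016 m3
Vol water = 176 / 1000 = 0.176 m3
Vol sand = 680 / (2.65 * 1000) = 0.256604 m3
Vol gravel = 1098 / (2.70 * 1000) = 0.406667 m3
Total solid + water volume = 0.972286 m3
Air = (1 - 0.972286) * 100 = 2.77%

2.77


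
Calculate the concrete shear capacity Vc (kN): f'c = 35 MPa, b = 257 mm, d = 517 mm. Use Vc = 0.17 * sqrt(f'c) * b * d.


Vc = 0.17 * sqrt(35) * 257 * 517 / 1000
= 133.63 kN

133.63


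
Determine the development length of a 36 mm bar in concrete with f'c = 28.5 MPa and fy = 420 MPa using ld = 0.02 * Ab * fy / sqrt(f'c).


Ab = pi * 36^2 / 4 = 1017.876 mm2
ld = 0.02 * 1017.876 * 420 / sqrt(28.5)
= 1601.6 mm

1601.6


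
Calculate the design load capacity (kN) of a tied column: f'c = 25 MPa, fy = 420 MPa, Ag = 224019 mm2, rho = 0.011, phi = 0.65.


Ast = rho * Ag = 0.011 * 224019 = 2464.209 mm2
phi*Pn = 0.65 * 0.80 * (0.85 * 25 * (224019 - 2464.209) + 420 * 2464.209) / 1000
= 2986.36 kN

2986.36


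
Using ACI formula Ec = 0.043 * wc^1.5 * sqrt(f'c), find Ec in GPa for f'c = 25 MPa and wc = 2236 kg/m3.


Ec = 0.043 * 2236^1.5 * sqrt(25) / 1000
= 22.73 GPa

22.73


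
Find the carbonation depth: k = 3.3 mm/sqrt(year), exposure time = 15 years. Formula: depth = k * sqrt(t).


depth = k * sqrt(t)
= 3.3 * sqrt(15)
= 12.78 mm

12.78


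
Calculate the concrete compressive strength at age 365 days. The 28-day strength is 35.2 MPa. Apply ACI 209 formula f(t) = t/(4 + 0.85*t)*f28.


f(365) = 365 / (4 + 0.85 * 365) * 35.2
= 365 / 314.25 * 35.2
= 40.88 MPa

40.88


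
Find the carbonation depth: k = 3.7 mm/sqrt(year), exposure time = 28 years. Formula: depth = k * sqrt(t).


depth = k * sqrt(t)
= 3.7 * sqrt(28)
= 19.58 mm

19.58


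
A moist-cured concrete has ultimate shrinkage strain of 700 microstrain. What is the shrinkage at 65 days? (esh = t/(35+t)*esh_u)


esh(65) = 65 / (35 + 65) * 700
= 65 / 100 * 700
= 455.0 microstrain

455.0


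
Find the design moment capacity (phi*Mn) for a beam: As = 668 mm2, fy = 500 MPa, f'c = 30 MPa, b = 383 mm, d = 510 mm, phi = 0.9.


a = As * fy / (0.85 * f'c * b)
= 668 * 500 / (0.85 * 30 * 383)
= 34.1985 mm
Mn = As * fy * (d - a/2) / 10^6
= 164.6288 kN-m
phi*Mn = 0.9 * 164.6288 = 148.17 kN-m

148.17


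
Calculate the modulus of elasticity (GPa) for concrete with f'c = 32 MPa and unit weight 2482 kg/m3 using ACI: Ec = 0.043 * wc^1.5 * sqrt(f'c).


Ec = 0.043 * 2482^1.5 * sqrt(32) / 1000
= 30.08 GPa

30.08


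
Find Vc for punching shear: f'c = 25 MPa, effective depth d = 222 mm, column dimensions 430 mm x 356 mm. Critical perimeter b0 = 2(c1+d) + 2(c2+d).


b0 = 2*(430 + 222) + 2*(356 + 222) = 2460 mm
Vc = 0.33 * sqrt(25) * 2460 * 222 / 1000
= 901.1 kN

901.1


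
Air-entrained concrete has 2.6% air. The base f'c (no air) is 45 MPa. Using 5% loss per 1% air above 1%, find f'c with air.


Strength loss = (2.6 - 1) * 5 = 8.0%
f'c = 45 * (1 - 8.0/100)
= 41.4 MPa

41.4


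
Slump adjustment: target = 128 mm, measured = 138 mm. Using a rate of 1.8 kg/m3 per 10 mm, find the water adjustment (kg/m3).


Difference = 128 - 138 = -10 mm
Water adjustment = -10 * 1.8 / 10 = -1.8 kg/m3

-1.8


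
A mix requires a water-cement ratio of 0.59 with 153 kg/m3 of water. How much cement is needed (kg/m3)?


Cement = water / (w/c)
= 153 / 0.59
= 259.3 kg/m3

259.3


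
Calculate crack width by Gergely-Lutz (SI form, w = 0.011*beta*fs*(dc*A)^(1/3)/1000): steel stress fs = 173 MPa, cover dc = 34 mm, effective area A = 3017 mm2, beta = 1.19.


w = 0.011 * beta * fs * (dc * A)^(1/3) / 1000
= 0.011 * 1.19 * 173 * (34 * 3017)^(1/3) / 1000
= 0.106 mm

0.106


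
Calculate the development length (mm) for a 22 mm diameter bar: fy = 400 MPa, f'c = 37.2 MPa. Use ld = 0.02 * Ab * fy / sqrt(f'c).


Ab = pi * 22^2 / 4 = 380.133 mm2
ld = 0.02 * 380.133 * 400 / sqrt(37.2)
= 498.6 mm

498.6


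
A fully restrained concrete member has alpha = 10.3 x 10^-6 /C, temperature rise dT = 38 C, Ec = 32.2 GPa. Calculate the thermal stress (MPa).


sigma = alpha * dT * Ec
= 10.3e-6 * 38 * 32.2 * 1000
= 12.603 MPa

12.603


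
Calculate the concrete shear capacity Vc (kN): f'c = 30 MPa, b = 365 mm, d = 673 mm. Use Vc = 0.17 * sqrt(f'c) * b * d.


Vc = 0.17 * sqrt(30) * 365 * 673 / 1000
= 228.73 kN

228.73


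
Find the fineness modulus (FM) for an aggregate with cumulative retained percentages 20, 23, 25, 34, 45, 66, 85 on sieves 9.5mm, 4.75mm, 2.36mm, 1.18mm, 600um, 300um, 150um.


FM = sum(cumulative % retained) / 100
= 298 / 100
= 2.98

2.98


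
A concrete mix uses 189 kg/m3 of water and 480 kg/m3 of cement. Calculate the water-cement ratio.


w/c = water / cement
w/c = 189 / 480 = 0.394

0.394


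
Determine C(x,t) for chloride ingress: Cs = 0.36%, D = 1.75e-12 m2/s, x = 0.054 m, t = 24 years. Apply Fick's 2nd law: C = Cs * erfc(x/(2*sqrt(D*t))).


t_seconds = 24 * 365.25 * 24 * 3600 = 757382400.0 s
arg = 0.054 / (2 * sqrt(1.75e-12 * 757382400.0))
= 0.7416
erfc(0.7416) = 0.2943
C = 0.36 * 0.2943 = 0.1059%

0.1059


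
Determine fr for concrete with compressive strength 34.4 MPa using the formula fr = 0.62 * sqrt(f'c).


fr = 0.62 * sqrt(34.4)
= 3.636 MPa

3.636


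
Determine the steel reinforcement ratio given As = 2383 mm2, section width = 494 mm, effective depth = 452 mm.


rho = As / (b * d)
= 2383 / (494 * 452)
= 0.0107

0.0107


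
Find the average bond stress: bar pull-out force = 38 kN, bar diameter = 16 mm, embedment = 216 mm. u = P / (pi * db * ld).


u = P / (pi * db * ld)
= 38 * 1000 / (pi * 16 * 216)
= 3.5 MPa

3.5


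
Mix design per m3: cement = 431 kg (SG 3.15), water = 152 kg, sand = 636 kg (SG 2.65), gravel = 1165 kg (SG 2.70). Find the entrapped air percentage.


Vol cement = 431 / (3.15 * 1000) = 0.136825 m3
Vol water = 152 / 1000 = 0.152 m3
Vol sand = 636 / (2.65 * 1000) = 0.24 m3
Vol gravel = 1165 / (2.70 * 1000) = 0.431481 m3
Total solid + water volume = 0.960307 m3
Air = (1 - 0.960307) * 100 = 3.97%

3.97


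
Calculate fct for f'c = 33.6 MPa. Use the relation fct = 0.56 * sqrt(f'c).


fct = 0.56 * sqrt(33.6)
= 0.56 * 5.797
= 3.246 MPa

3.246


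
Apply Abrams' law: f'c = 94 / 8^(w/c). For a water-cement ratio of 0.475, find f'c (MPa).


f'c = 94 / 8^0.475
= 94 / 2.685
= 35.01 MPa

35.01


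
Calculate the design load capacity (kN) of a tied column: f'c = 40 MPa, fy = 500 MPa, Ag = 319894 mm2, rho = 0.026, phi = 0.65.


Ast = rho * Ag = 0.026 * 319894 = 8317.244 mm2
phi*Pn = 0.65 * 0.80 * (0.85 * 40 * (319894 - 8317.244) + 500 * 8317.244) / 1000
= 7671.16 kN

7671.16


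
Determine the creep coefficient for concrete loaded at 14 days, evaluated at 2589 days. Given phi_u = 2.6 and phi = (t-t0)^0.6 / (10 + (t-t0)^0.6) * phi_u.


dt = 2589 - 14 = 2575
phi = 2575^0.6 / (10 + 2575^0.6) * 2.6
= 2.386

2.386


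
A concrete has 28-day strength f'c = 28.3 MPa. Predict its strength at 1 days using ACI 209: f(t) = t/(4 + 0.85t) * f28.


f(1) = 1 / (4 + 0.85 * 1) * 28.3
= 1 / 4.85 * 28.3
= 5.84 MPa

5.84


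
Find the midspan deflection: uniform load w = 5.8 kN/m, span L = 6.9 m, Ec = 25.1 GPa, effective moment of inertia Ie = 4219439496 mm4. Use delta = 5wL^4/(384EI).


Convert: L = 6.9 m = 6900 mm, Ec = 25.1 GPa = 25100 MPa
delta = 5 * 5.8 * 6900^4 / (384 * 25100 * 4219439496)
= 1.62 mm

1.62


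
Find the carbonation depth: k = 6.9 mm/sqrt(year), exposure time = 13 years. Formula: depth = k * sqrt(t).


depth = k * sqrt(t)
= 6.9 * sqrt(13)
= 24.88 mm

24.88


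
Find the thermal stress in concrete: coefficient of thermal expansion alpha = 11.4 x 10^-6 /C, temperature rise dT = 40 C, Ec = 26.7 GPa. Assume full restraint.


sigma = alpha * dT * Ec
= 11.4e-6 * 40 * 26.7 * 1000
= 12.175 MPa

12.175


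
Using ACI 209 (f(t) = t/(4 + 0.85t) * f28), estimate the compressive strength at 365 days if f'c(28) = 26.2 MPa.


f(365) = 365 / (4 + 0.85 * 365) * 26.2
= 365 / 314.25 * 26.2
= 30.43 MPa

30.43


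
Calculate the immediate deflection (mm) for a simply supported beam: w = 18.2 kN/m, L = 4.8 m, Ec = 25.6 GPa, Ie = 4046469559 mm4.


Convert: L = 4.8 m = 4800 mm, Ec = 25.6 GPa = 25600 MPa
delta = 5 * 18.2 * 4800^4 / (384 * 25600 * 4046469559)
= 1.21 mm

1.21


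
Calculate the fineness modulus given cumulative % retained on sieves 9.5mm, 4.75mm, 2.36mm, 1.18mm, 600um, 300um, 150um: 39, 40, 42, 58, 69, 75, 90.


FM = sum(cumulative % retained) / 100
= 413 / 100
= 4.13

4.13


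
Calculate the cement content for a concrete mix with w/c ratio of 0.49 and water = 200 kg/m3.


Cement = water / (w/c)
= 200 / 0.49
= 408.2 kg/m3

408.2


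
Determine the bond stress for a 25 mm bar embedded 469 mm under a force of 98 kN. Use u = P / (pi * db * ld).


u = P / (pi * db * ld)
= 98 * 1000 / (pi * 25 * 469)
= 2.661 MPa

2.661


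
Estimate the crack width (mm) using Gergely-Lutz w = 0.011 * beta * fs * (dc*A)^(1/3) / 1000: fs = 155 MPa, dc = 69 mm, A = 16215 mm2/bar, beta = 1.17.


w = 0.011 * beta * fs * (dc * A)^(1/3) / 1000
= 0.011 * 1.17 * 155 * (69 * 16215)^(1/3) / 1000
= 0.207 mm

0.207


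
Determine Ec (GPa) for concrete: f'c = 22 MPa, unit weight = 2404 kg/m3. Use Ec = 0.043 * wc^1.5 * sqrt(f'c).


Ec = 0.043 * 2404^1.5 * sqrt(22) / 1000
= 23.77 GPa

23.77


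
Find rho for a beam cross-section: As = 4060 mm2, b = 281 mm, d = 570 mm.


rho = As / (b * d)
= 4060 / (281 * 570)
= 0.0253

0.0253


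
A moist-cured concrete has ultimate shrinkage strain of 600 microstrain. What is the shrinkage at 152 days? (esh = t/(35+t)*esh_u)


esh(152) = 152 / (35 + 152) * 600
= 152 / 187 * 600
= 487.7 microstrain

487.7


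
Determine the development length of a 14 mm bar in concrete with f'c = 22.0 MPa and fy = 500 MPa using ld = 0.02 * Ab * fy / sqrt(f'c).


Ab = pi * 14^2 / 4 = 153.938 mm2
ld = 0.02 * 153.938 * 500 / sqrt(22.0)
= 328.2 mm

328.2


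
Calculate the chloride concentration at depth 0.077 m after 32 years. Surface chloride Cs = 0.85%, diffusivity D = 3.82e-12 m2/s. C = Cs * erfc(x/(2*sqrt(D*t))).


t_seconds = 32 * 365.25 * 24 * 3600 = 1009843200.0 s
arg = 0.077 / (2 * sqrt(3.82e-12 * 1009843200.0))
= 0.6199
erfc(0.6199) = 0.3807
C = 0.85 * 0.3807 = 0.3236%

0.3236


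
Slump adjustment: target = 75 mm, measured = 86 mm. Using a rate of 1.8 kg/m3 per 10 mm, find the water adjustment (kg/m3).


Difference = 75 - 86 = -11 mm
Water adjustment = -11 * 1.8 / 10 = -2.0 kg/m3

-2.0


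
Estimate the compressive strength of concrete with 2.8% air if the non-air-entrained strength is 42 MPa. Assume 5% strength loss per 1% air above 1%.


Strength loss = (2.8 - 1) * 5 = 9.0%
f'c = 42 * (1 - 9.0/100)
= 38.22 MPa

38.22


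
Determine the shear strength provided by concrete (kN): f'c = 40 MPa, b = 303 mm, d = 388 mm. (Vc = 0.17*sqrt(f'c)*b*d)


Vc = 0.17 * sqrt(40) * 303 * 388 / 1000
= 126.4 kN

126.4


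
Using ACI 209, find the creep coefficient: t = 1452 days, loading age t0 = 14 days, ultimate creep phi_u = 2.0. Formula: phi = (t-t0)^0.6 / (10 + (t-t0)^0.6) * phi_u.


dt = 1452 - 14 = 1438
phi = 1438^0.6 / (10 + 1438^0.6) * 2.0
= 1.774

1.774


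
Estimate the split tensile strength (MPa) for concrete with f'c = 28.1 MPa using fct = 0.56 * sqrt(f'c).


fct = 0.56 * sqrt(28.1)
= 0.56 * 5.301
= 2.969 MPa

2.969


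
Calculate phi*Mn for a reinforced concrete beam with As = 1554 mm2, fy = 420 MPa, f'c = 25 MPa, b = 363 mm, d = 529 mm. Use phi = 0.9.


a = As * fy / (0.85 * f'c * b)
= 1554 * 420 / (0.85 * 25 * 363)
= 84.6125 mm
Mn = As * fy * (d - a/2) / 10^6
= 317.6553 kN-m
phi*Mn = 0.9 * 317.6553 = 285.89 kN-m

285.89


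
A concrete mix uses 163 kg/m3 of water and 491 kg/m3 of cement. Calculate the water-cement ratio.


w/c = water / cement
w/c = 163 / 491 = 0.332

0.332


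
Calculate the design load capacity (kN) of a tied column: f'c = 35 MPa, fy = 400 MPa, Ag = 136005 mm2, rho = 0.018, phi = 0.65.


Ast = rho * Ag = 0.018 * 136005 = 2448.09 mm2
phi*Pn = 0.65 * 0.80 * (0.85 * 35 * (136005 - 2448.09) + 400 * 2448.09) / 1000
= 2575.33 kN

2575.33


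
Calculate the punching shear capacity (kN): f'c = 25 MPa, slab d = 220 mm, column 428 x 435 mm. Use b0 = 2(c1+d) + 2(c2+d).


b0 = 2*(428 + 220) + 2*(435 + 220) = 2606 mm
Vc = 0.33 * sqrt(25) * 2606 * 220 / 1000
= 945.98 kN

945.98


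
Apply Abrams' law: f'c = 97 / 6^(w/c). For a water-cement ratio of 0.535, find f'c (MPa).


f'c = 97 / 6^0.535
= 97 / 2.608
= 37.19 MPa

37.19


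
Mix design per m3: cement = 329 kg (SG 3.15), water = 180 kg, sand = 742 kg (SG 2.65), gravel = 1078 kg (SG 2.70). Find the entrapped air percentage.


Vol cement = 329 / (3.15 * 1000) = 0.104444 m3
Vol water = 180 / 1000 = 0.18 m3
Vol sand = 742 / (2.65 * 1000) = 0.28 m3
Vol gravel = 1078 / (2.70 * 1000) = 0.399259 m3
Total solid + water volume = 0.963704 m3
Air = (1 - 0.963704) * 100 = 3.63%

3.63


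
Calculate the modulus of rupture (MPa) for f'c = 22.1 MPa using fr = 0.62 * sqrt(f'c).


fr = 0.62 * sqrt(22.1)
= 2.915 MPa

2.915


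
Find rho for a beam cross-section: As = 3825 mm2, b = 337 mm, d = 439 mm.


rho = As / (b * d)
= 3825 / (337 * 439)
= 0.0259

0.0259


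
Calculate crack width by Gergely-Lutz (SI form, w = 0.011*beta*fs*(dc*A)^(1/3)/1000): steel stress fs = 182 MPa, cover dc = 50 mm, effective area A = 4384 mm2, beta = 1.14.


w = 0.011 * beta * fs * (dc * A)^(1/3) / 1000
= 0.011 * 1.14 * 182 * (50 * 4384)^(1/3) / 1000
= 0.138 mm

0.138


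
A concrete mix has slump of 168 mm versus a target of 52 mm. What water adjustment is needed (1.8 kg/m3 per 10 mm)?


Difference = 52 - 168 = -116 mm
Water adjustment = -116 * 1.8 / 10 = -20.9 kg/m3

-20.9


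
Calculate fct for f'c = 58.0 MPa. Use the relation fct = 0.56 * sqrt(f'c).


fct = 0.56 * sqrt(58.0)
= 0.56 * 7.616
= 4.265 MPa

4.265


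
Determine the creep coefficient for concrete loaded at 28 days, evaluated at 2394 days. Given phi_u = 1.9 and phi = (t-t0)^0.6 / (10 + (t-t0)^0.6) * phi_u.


dt = 2394 - 28 = 2366
phi = 2366^0.6 / (10 + 2366^0.6) * 1.9
= 1.736

1.736


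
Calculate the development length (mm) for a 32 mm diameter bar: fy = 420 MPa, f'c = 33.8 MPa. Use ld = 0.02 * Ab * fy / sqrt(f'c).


Ab = pi * 32^2 / 4 = 804.248 mm2
ld = 0.02 * 804.248 * 420 / sqrt(33.8)
= 1162.0 mm

1162.0


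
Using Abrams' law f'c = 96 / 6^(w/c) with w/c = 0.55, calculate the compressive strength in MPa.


f'c = 96 / 6^0.55
= 96 / 2.679
= 35.83 MPa

35.83


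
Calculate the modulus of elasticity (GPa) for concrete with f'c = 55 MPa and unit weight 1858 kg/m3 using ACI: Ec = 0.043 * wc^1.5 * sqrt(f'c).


Ec = 0.043 * 1858^1.5 * sqrt(55) / 1000
= 25.54 GPa

25.54


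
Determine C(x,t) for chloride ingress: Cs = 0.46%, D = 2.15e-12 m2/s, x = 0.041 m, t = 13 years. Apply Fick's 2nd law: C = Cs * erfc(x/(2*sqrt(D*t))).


t_seconds = 13 * 365.25 * 24 * 3600 = 410248800.0 s
arg = 0.041 / (2 * sqrt(2.15e-12 * 410248800.0))
= 0.6903
erfc(0.6903) = 0.329
C = 0.46 * 0.329 = 0.1513%

0.1513


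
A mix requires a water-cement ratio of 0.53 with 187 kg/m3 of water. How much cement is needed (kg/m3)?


Cement = water / (w/c)
= 187 / 0.53
= 352.8 kg/m3

352.8


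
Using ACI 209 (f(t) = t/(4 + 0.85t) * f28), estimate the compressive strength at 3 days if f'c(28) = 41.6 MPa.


f(3) = 3 / (4 + 0.85 * 3) * 41.6
= 3 / 6.55 * 41.6
= 19.05 MPa

19.05


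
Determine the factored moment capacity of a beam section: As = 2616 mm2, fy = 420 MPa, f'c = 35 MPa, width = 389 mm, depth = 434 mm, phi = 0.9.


a = As * fy / (0.85 * f'c * b)
= 2616 * 420 / (0.85 * 35 * 389)
= 94.9403 mm
Mn = As * fy * (d - a/2) / 10^6
= 424.6881 kN-m
phi*Mn = 0.9 * 424.6881 = 382.22 kN-m

382.22


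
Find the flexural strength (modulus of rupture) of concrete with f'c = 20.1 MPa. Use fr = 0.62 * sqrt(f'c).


fr = 0.62 * sqrt(20.1)
= 2.78 MPa

2.78


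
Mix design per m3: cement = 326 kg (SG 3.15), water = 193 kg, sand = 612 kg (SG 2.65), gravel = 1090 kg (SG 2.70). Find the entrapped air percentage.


Vol cement = 326 / (3.15 * 1000) = 0.103492 m3
Vol water = 193 / 1000 = 0.193 m3
Vol sand = 612 / (2.65 * 1000) = 0.230943 m3
Vol gravel = 1090 / (2.70 * 1000) = 0.403704 m3
Total solid + water volume = 0.931139 m3
Air = (1 - 0.931139) * 100 = 6.89%

6.89


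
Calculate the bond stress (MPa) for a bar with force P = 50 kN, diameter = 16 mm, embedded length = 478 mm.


u = P / (pi * db * ld)
= 50 * 1000 / (pi * 16 * 478)
= 2.081 MPa

2.081


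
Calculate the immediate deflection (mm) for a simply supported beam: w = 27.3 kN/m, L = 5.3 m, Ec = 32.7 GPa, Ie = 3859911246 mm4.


Convert: L = 5.3 m = 5300 mm, Ec = 32.7 GPa = 32700 MPa
delta = 5 * 27.3 * 5300^4 / (384 * 32700 * 3859911246)
= 2.22 mm

2.22


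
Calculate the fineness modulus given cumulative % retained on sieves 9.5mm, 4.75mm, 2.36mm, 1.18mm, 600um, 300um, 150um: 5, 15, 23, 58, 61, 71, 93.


FM = sum(cumulative % retained) / 100
= 326 / 100
= 3.26

3.26


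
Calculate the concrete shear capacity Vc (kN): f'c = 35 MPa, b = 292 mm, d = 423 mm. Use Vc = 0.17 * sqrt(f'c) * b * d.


Vc = 0.17 * sqrt(35) * 292 * 423 / 1000
= 124.22 kN

124.22


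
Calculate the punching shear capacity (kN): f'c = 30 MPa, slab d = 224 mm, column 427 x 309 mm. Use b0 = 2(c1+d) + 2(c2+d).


b0 = 2*(427 + 224) + 2*(309 + 224) = 2368 mm
Vc = 0.33 * sqrt(30) * 2368 * 224 / 1000
= 958.75 kN

958.75


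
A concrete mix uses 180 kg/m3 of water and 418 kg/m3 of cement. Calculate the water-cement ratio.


w/c = water / cement
w/c = 180 / 418 = 0.431

0.431


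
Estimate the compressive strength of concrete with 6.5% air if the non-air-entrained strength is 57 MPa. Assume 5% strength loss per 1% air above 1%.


Strength loss = (6.5 - 1) * 5 = 27.5%
f'c = 57 * (1 - 27.5/100)
= 41.32 MPa

41.32


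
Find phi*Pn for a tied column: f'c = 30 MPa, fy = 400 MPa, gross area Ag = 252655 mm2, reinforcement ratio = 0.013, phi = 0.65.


Ast = rho * Ag = 0.013 * 252655 = 3284.515 mm2
phi*Pn = 0.65 * 0.80 * (0.85 * 30 * (252655 - 3284.515) + 400 * 3284.515) / 1000
= 3989.83 kN

3989.83


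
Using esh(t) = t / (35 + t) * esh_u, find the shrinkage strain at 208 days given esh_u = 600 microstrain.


esh(208) = 208 / (35 + 208) * 600
= 208 / 243 * 600
= 513.6 microstrain

513.6


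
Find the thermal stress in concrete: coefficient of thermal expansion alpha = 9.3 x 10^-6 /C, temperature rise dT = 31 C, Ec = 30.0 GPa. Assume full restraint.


sigma = alpha * dT * Ec
= 9.3e-6 * 31 * 30.0 * 1000
= 8.649 MPa

8.649


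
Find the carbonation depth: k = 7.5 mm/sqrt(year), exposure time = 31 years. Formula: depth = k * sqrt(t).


depth = k * sqrt(t)
= 7.5 * sqrt(31)
= 41.76 mm

41.76


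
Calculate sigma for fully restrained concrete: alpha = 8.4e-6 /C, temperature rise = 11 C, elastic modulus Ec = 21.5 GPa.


sigma = alpha * dT * Ec
= 8.4e-6 * 11 * 21.5 * 1000
= 1.987 MPa

1.987


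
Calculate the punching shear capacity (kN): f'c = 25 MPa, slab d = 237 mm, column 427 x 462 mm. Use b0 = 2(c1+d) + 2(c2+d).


b0 = 2*(427 + 237) + 2*(462 + 237) = 2726 mm
Vc = 0.33 * sqrt(25) * 2726 * 237 / 1000
= 1066.0 kN

1066.0


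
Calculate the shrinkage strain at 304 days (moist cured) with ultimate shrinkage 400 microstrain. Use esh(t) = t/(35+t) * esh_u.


esh(304) = 304 / (35 + 304) * 400
= 304 / 339 * 400
= 358.7 microstrain

358.7


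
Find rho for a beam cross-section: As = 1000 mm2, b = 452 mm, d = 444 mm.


rho = As / (b * d)
= 1000 / (452 * 444)
= 0.005

0.005


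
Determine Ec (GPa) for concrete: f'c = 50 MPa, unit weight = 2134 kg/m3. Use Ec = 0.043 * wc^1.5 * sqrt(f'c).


Ec = 0.043 * 2134^1.5 * sqrt(50) / 1000
= 29.97 GPa

29.97


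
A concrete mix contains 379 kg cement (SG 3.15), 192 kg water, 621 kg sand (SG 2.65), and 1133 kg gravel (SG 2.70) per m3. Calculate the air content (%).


Vol cement = 379 / (3.15 * 1000) = 0.120317 m3
Vol water = 192 / 1000 = 0.192 m3
Vol sand = 621 / (2.65 * 1000) = 0.23434 m3
Vol gravel = 1133 / (2.70 * 1000) = 0.41963 m3
Total solid + water volume = 0.966287 m3
Air = (1 - 0.966287) * 100 = 3.37%

3.37


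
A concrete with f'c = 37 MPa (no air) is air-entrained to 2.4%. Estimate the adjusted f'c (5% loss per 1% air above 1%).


Strength loss = (2.4 - 1) * 5 = 7.0%
f'c = 37 * (1 - 7.0/100)
= 34.41 MPa

34.41


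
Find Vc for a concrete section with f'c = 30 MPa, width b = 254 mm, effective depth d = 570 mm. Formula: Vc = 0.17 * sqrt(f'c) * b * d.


Vc = 0.17 * sqrt(30) * 254 * 570 / 1000
= 134.81 kN

134.81


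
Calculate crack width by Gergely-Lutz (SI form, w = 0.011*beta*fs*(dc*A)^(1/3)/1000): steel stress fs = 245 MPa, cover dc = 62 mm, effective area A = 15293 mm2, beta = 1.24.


w = 0.011 * beta * fs * (dc * A)^(1/3) / 1000
= 0.011 * 1.24 * 245 * (62 * 15293)^(1/3) / 1000
= 0.328 mm

0.328


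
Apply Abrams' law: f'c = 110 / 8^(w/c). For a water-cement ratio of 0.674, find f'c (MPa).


f'c = 110 / 8^0.674
= 110 / 4.061
= 27.08 MPa

27.08


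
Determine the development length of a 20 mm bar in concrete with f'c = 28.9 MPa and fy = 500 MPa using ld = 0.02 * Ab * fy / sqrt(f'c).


Ab = pi * 20^2 / 4 = 314.159 mm2
ld = 0.02 * 314.159 * 500 / sqrt(28.9)
= 584.4 mm

584.4


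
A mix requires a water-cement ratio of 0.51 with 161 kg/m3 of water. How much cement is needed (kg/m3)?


Cement = water / (w/c)
= 161 / 0.51
= 315.7 kg/m3

315.7


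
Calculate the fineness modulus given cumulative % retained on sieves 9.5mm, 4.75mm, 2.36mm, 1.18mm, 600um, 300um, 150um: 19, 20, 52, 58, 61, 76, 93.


FM = sum(cumulative % retained) / 100
= 379 / 100
= 3.79

3.79


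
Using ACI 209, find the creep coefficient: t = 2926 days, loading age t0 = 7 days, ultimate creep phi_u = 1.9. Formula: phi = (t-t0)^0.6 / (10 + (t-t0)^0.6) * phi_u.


dt = 2926 - 7 = 2919
phi = 2919^0.6 / (10 + 2919^0.6) * 1.9
= 1.754

1.754


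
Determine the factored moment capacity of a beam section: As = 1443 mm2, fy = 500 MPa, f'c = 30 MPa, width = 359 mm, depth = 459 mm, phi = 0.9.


a = As * fy / (0.85 * f'c * b)
= 1443 * 500 / (0.85 * 30 * 359)
= 78.8137 mm
Mn = As * fy * (d - a/2) / 10^6
= 302.7365 kN-m
phi*Mn = 0.9 * 302.7365 = 272.46 kN-m

272.46


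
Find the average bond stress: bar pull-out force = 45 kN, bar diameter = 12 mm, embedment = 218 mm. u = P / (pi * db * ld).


u = P / (pi * db * ld)
= 45 * 1000 / (pi * 12 * 218)
= 5.476 MPa

5.476


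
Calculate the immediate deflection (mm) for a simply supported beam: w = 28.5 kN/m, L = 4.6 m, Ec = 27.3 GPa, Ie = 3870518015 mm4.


Convert: L = 4.6 m = 4600 mm, Ec = 27.3 GPa = 27300 MPa
delta = 5 * 28.5 * 4600^4 / (384 * 27300 * 3870518015)
= 1.57 mm

1.57


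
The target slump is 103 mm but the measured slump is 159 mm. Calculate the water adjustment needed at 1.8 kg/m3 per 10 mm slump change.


Difference = 103 - 159 = -56 mm
Water adjustment = -56 * 1.8 / 10 = -10.1 kg/m3

-10.1


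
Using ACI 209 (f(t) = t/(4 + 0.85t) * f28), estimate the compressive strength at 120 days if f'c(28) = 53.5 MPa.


f(120) = 120 / (4 + 0.85 * 120) * 53.5
= 120 / 106.0 * 53.5
= 60.57 MPa

60.57


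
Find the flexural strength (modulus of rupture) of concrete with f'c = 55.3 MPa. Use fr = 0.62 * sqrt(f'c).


fr = 0.62 * sqrt(55.3)
= 4.611 MPa

4.611


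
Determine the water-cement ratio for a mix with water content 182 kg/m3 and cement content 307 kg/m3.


w/c = water / cement
w/c = 182 / 307 = 0.593

0.593


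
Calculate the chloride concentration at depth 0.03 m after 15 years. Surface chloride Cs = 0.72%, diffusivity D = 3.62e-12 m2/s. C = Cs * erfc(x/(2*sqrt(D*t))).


t_seconds = 15 * 365.25 * 24 * 3600 = 473364000.0 s
arg = 0.03 / (2 * sqrt(3.62e-12 * 473364000.0))
= 0.3624
erfc(0.3624) = 0.6083
C = 0.72 * 0.6083 = 0.438%

0.438
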